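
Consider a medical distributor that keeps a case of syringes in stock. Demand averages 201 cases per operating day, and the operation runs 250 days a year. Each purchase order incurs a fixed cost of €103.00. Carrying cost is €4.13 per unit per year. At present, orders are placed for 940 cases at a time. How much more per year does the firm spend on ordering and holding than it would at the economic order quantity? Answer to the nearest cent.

Extra cost ≈ €908.74 per year

Annual demand D = 201 × 250 = 50,250.
EOQ = √(2DS/H) = √(2 × 50,250 × 103 / 4.13) ≈ 1583.17.
Cost at Q* = (D/Q*)S + (Q*/2)H = √(2DSH) ≈ €6,538.48.
Cost at Q = 940: (50,250/940)×103 + (940/2)×4.13 = €5,506.12 + €1,941.10 = €7,447.22.
Excess = €7,447.22 − €6,538.48 = €908.74.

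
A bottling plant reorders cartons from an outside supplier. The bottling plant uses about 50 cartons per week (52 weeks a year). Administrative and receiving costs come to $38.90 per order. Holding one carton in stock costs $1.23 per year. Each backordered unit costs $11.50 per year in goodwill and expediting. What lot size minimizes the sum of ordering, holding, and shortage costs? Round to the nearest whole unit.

Q* ≈ 427 cartons

Annual demand D = 50 × 52 = 2,600.
With planned backorders, Q* = √(2DS/H) · √((H+B)/B).
√(2DS/H) = √(2 × 2,600 × 38.9 / 1.23) = 405.531.
√((H+B)/B) = √((1.23+11.5)/11.5) = 1.0521.
Q* ≈ 426.667.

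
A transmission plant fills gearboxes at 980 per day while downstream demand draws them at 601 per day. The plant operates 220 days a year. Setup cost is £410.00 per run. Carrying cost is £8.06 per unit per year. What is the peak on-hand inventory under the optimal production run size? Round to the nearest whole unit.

I_max ≈ 2,281 gearboxes

Annual demand D = 601 × 220 = 132,220.
Production build-up factor (1 − d/p) = 1 − 601/980 = 0.3867.
Q* = √(2DS / (H(1 − d/p))) = √(2 × 132,220 × 410 / (8.06 × 0.3867)).
= √(108,420,400 / 3.1171) ≈ 5897.683.
Maximum inventory = Q*(1 − d/p) = 5897.683 × 0.3867 ≈ 2280.839.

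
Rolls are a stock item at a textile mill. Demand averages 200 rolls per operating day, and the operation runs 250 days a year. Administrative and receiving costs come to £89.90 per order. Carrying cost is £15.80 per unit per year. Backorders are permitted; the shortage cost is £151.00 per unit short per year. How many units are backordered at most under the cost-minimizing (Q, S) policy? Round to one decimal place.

S* ≈ 75.1 rolls

Annual demand D = 200 × 250 = 50,000.
With planned backorders, Q* = √(2DS/H) · √((H+B)/B).
√(2DS/H) = √(2 × 50,000 × 89.9 / 15.8) = 754.312.
√((H+B)/B) = √((15.8+151)/151) = 1.0510.
Q* ≈ 792.795.
S* = Q* · H/(H+B) = 792.795 × 15.8/166.8 ≈ 75.097.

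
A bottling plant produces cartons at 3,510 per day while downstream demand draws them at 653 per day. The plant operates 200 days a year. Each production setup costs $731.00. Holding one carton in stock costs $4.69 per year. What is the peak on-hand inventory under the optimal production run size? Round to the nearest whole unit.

I_max ≈ 5,757 cartons

Annual demand D = 653 × 200 = 130,600.
Production build-up factor (1 − d/p) = 1 − 653/3,510 = 0.8140.
Q* = √(2DS / (H(1 − d/p))) = √(2 × 130,600 × 731 / (4.69 × 0.8140)).
= √(190,937,200 / 3.8175) ≈ 7072.245.
Maximum inventory = Q*(1 − d/p) = 7072.245 × 0.8140 ≈ 5756.525.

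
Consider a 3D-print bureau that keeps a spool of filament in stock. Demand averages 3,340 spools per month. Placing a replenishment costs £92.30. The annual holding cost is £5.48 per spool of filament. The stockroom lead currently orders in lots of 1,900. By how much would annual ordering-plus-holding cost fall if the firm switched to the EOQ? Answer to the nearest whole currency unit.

Extra cost ≈ £786 per year

Annual demand D = 3,340 × 12 = 40,080.
EOQ = √(2DS/H) = √(2 × 40,080 × 92.3 / 5.48) ≈ 1161.96.
Cost at Q* = (D/Q*)S + (Q*/2)H = √(2DSH) ≈ £6,367.52.
Cost at Q = 1,900: (40,080/1,900)×92.3 + (1,900/2)×5.48 = £1,947.04 + £5,206.00 = £7,153.04.
Excess = £7,153.04 − £6,367.52 = £785.53.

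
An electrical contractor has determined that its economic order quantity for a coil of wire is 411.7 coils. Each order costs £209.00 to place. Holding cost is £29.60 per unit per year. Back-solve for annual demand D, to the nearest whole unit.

Squaring Q* = √(2DS/H) gives Q*² = 2DS/H.
From Q* = √(2DS/H): D = Q*²H / (2S) = 411.7² × 29.6 / (2 × 209) = 12002.651.

D ≈ 12,003 coils per year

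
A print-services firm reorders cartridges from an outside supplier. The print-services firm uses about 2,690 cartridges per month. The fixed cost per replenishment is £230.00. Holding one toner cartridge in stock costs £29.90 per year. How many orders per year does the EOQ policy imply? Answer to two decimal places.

Annual demand D = 2,690 × 12 = 32,280.
EOQ = √(2DS/H) = √(2 × 32,280 × 230 / 29.9) ≈ 704.71.
Orders per year = D / Q* = 32,280 / 704.71 ≈ 45.806.

N ≈ 45.81 orders per year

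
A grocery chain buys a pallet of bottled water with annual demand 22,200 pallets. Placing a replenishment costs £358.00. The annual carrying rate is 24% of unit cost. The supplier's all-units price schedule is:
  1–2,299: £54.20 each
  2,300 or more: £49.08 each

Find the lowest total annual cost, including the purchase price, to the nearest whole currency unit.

TC* ≈ £1,106,578

Holding cost per unit per year at price C is H = 0.24·C.
Candidates are each tier's EOQ (if it falls in that tier) and each price-break quantity.
EOQ at £54.20 = 1105.4 (feasible in tier 1): TC = 22,200×£54.20 + (22,200/1105.4)×358 + (1105.4/2)×0.24×£54.20 = £1,217,619.32.
EOQ at £49.08 = 1161.6 < 2300, so use break Q=2300: TC = 22,200×£49.08 + (22,200/2300.0)×358 + (2300.0/2)×0.24×£49.08 = £1,106,577.56.
Lowest total cost among the candidates is at Q = 2300.0.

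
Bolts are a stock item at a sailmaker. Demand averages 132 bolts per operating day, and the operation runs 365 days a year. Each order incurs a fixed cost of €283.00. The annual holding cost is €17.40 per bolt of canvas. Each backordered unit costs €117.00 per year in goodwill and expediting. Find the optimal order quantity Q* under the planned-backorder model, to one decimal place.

Annual demand D = 132 × 365 = 48,180.
With planned backorders, Q* = √(2DS/H) · √((H+B)/B).
√(2DS/H) = √(2 × 48,180 × 283 / 17.4) = 1251.892.
√((H+B)/B) = √((17.4+117)/117) = 1.0718.
Q* ≈ 1341.756.

Q* ≈ 1,341.8 bolts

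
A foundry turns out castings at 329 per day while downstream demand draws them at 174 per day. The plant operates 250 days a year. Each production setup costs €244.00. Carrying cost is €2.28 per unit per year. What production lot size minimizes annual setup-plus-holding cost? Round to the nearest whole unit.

Annual demand D = 174 × 250 = 43,500.
Production build-up factor (1 − d/p) = 1 − 174/329 = 0.4711.
Q* = √(2DS / (H(1 − d/p))) = √(2 × 43,500 × 244 / (2.28 × 0.4711)).
= √(21,228,000 / 1.0742) ≈ 4445.486.

Q* ≈ 4,445 castings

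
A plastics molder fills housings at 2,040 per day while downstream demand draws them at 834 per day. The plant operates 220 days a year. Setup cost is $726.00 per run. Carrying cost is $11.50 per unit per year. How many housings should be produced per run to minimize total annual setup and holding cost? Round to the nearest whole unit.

Annual demand D = 834 × 220 = 183,480.
Production build-up factor (1 − d/p) = 1 − 834/2,040 = 0.5912.
Q* = √(2DS / (H(1 − d/p))) = √(2 × 183,480 × 726 / (11.5 × 0.5912)).
= √(266,412,960 / 6.7985) ≈ 6259.940.

Q* ≈ 6,260 housings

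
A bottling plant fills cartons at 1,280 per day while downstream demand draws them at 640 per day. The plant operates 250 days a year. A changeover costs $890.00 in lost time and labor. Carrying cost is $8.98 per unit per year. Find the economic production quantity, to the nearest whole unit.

Annual demand D = 640 × 250 = 160,000.
Production build-up factor (1 − d/p) = 1 − 640/1,280 = 0.5000.
Q* = √(2DS / (H(1 − d/p))) = √(2 × 160,000 × 890 / (8.98 × 0.5000)).
= √(284,800,000 / 4.49) ≈ 7964.286.

Q* ≈ 7,964 cartons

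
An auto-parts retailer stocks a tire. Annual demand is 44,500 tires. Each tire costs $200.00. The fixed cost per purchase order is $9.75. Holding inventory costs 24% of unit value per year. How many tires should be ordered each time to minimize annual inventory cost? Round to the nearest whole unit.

Q* ≈ 134 tires

Holding cost H = 0.24 × $200.00 = $48.0000 per unit per year.
EOQ = √(2DS / H) = √(2 × 44,500 × 9.75 / 48).
= √(867,750 / 48) = √18,078.125 ≈ 134.455.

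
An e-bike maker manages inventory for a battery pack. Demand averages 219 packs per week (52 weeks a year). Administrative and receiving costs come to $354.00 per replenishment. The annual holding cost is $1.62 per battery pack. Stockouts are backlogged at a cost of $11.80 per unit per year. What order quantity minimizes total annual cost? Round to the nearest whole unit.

Q* ≈ 2,379 packs

Annual demand D = 219 × 52 = 11,388.
With planned backorders, Q* = √(2DS/H) · √((H+B)/B).
√(2DS/H) = √(2 × 11,388 × 354 / 1.62) = 2230.914.
√((H+B)/B) = √((1.62+11.8)/11.8) = 1.0664.
Q* ≈ 2379.130.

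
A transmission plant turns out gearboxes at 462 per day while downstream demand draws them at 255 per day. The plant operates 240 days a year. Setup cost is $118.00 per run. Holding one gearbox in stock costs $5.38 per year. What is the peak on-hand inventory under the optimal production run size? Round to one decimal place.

I_max ≈ 1,096.7 gearboxes

Annual demand D = 255 × 240 = 61,200.
Production build-up factor (1 − d/p) = 1 − 255/462 = 0.4481.
Q* = √(2DS / (H(1 − d/p))) = √(2 × 61,200 × 118 / (5.38 × 0.4481)).
= √(14,443,200 / 2.4105) ≈ 2447.803.
Maximum inventory = Q*(1 − d/p) = 2447.803 × 0.4481 ≈ 1096.743.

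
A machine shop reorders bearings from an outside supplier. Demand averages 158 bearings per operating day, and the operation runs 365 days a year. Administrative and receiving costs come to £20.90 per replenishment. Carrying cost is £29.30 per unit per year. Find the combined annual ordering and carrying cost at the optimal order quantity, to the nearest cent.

Annual demand D = 158 × 365 = 57,670.
EOQ = √(2DS/H) = √(2 × 57,670 × 20.9 / 29.3) ≈ 286.83.
At Q*, ordering cost (D/Q*)S equals holding cost (Q*/2)H, each = √(DSH/2).
Minimum total = √(2DSH) = √(2 × 57,670 × 20.9 × 29.3) ≈ 8404.211.

TC* ≈ £8,404.21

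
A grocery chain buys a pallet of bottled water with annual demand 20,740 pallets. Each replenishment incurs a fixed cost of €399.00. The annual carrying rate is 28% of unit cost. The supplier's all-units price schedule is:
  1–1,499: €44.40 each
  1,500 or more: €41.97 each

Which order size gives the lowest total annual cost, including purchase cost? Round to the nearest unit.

Holding cost per unit per year at price C is H = 0.28·C.
Candidates are each tier's EOQ (if it falls in that tier) and each price-break quantity.
EOQ at €44.40 = 1153.8 (feasible in tier 1): TC = 20,740×€44.40 + (20,740/1153.8)×399 + (1153.8/2)×0.28×€44.40 = €935,200.20.
EOQ at €41.97 = 1186.7 < 1500, so use break Q=1500: TC = 20,740×€41.97 + (20,740/1500.0)×399 + (1500.0/2)×0.28×€41.97 = €884,788.34.
Lowest total cost is €884,788.34 at Q = 1500.0.

Q* ≈ 1,500 pallets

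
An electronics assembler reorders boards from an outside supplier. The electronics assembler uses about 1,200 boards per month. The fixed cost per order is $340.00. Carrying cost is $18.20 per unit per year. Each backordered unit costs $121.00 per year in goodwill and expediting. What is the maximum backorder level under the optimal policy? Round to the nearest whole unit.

Annual demand D = 1,200 × 12 = 14,400.
With planned backorders, Q* = √(2DS/H) · √((H+B)/B).
√(2DS/H) = √(2 × 14,400 × 340 / 18.2) = 733.500.
√((H+B)/B) = √((18.2+121)/121) = 1.0726.
Q* ≈ 786.732.
S* = Q* · H/(H+B) = 786.732 × 18.2/139.2 ≈ 102.863.

S* ≈ 103 boards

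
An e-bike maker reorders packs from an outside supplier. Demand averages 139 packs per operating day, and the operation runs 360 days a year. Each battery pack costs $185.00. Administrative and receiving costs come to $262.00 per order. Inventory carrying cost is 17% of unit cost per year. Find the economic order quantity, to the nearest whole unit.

Annual demand D = 139 × 360 = 50,040.
Holding cost H = 0.17 × $185.00 = $31.4500 per unit per year.
EOQ = √(2DS / H) = √(2 × 50,040 × 262 / 31.45).
= √(26,220,960 / 31.45) = √833,734.8172 ≈ 913.091.

Q* ≈ 913 packs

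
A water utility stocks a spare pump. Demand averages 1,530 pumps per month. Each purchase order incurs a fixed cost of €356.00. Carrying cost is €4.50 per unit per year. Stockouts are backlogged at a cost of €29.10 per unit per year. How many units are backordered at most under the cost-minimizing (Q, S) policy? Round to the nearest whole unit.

S* ≈ 245 pumps

Annual demand D = 1,530 × 12 = 18,360.
With planned backorders, Q* = √(2DS/H) · √((H+B)/B).
√(2DS/H) = √(2 × 18,360 × 356 / 4.5) = 1704.394.
√((H+B)/B) = √((4.5+29.1)/29.1) = 1.0745.
Q* ≈ 1831.442.
S* = Q* · H/(H+B) = 1831.442 × 4.5/33.6 ≈ 245.282.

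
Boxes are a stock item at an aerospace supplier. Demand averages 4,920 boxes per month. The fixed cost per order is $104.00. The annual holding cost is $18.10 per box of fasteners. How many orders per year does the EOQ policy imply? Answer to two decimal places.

Annual demand D = 4,920 × 12 = 59,040.
EOQ = √(2DS/H) = √(2 × 59,040 × 104 / 18.1) ≈ 823.69.
Orders per year = D / Q* = 59,040 / 823.69 ≈ 71.677.

N ≈ 71.68 orders per year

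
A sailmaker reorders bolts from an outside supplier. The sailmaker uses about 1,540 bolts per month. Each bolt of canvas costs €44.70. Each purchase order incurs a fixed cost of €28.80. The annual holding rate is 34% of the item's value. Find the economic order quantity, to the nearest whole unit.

Annual demand D = 1,540 × 12 = 18,480.
Holding cost H = 0.34 × €44.70 = €15.1980 per unit per year.
EOQ = √(2DS / H) = √(2 × 18,480 × 28.8 / 15.198).
= √(1,064,448 / 15.198) = √70,038.6893 ≈ 264.648.

Q* ≈ 265 bolts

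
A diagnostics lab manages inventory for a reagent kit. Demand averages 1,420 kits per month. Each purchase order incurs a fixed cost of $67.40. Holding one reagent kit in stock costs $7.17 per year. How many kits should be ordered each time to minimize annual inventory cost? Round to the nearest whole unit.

Q* ≈ 566 kits

Annual demand D = 1,420 × 12 = 17,040.
EOQ = √(2DS / H) = √(2 × 17,040 × 67.4 / 7.17).
= √(2,296,992 / 7.17) = √320,361.5063 ≈ 566.005.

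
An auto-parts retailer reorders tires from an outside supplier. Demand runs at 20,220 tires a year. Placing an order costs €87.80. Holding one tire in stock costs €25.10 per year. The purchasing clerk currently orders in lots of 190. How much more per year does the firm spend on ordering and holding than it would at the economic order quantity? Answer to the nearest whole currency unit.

Extra cost ≈ €2,288 per year

EOQ = √(2DS/H) = √(2 × 20,220 × 87.8 / 25.1) ≈ 376.11.
Cost at Q* = (D/Q*)S + (Q*/2)H = √(2DSH) ≈ €9,440.38.
Cost at Q = 190: (20,220/190)×87.8 + (190/2)×25.1 = €9,343.77 + €2,384.50 = €11,728.27.
Excess = €11,728.27 − €9,440.38 = €2,287.88.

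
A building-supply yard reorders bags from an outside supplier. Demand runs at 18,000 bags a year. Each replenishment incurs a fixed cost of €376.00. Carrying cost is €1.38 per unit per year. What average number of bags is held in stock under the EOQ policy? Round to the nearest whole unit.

Average inventory ≈ 1,566 bags

The optimal lot size = √(2DS/H) = √(2 × 18,000 × 376 / 1.38) ≈ 3131.88.
Average inventory = Q*/2 ≈ 3131.88 / 2 = 1565.942.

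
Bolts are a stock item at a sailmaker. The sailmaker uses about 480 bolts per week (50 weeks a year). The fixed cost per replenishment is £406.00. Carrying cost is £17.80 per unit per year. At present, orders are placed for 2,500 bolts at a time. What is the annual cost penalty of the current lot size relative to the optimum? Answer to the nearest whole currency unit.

Annual demand D = 480 × 50 = 24,000.
EOQ = √(2DS/H) = √(2 × 24,000 × 406 / 17.8) ≈ 1046.34.
Cost at Q* = (D/Q*)S + (Q*/2)H = √(2DSH) ≈ £18,624.89.
Cost at Q = 2,500: (24,000/2,500)×406 + (2,500/2)×17.8 = £3,897.60 + £22,250.00 = £26,147.60.
Excess = £26,147.60 − £18,624.89 = £7,522.71.

Extra cost ≈ £7,523 per year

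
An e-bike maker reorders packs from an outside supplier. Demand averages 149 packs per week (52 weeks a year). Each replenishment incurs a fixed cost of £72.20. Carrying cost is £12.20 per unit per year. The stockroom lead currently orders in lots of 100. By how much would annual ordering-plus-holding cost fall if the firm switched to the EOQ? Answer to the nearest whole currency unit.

Annual demand D = 149 × 52 = 7,748.
EOQ = √(2DS/H) = √(2 × 7,748 × 72.2 / 12.2) ≈ 302.83.
Cost at Q* = (D/Q*)S + (Q*/2)H = √(2DSH) ≈ £3,694.52.
Cost at Q = 100: (7,748/100)×72.2 + (100/2)×12.2 = £5,594.06 + £610.00 = £6,204.06.
Excess = £6,204.06 − £3,694.52 = £2,509.53.

Extra cost ≈ £2,510 per year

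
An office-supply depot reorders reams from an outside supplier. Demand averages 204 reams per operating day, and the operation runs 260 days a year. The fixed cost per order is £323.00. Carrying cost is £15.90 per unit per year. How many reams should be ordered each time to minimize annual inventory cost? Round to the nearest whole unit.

Annual demand D = 204 × 260 = 53,040.
EOQ = √(2DS / H) = √(2 × 53,040 × 323 / 15.9).
= √(34,263,840 / 15.9) = √2,154,958.4906 ≈ 1467.978.

Q* ≈ 1,468 reams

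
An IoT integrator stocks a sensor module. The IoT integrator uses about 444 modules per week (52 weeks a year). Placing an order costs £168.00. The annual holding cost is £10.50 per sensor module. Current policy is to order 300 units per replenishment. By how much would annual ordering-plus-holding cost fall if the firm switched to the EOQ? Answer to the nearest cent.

Extra cost ≈ £5,479.07 per year

Annual demand D = 444 × 52 = 23,088.
EOQ = √(2DS/H) = √(2 × 23,088 × 168 / 10.5) ≈ 859.54.
Cost at Q* = (D/Q*)S + (Q*/2)H = √(2DSH) ≈ £9,025.21.
Cost at Q = 300: (23,088/300)×168 + (300/2)×10.5 = £12,929.28 + £1,575.00 = £14,504.28.
Excess = £14,504.28 − £9,025.21 = £5,479.07.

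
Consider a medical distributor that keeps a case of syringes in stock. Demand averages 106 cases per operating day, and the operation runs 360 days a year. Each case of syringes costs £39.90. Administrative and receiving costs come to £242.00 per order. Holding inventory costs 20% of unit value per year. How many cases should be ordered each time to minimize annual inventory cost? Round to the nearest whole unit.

Q* ≈ 1,521 cases

Annual demand D = 106 × 360 = 38,160.
Holding cost H = 0.20 × £39.90 = £7.9800 per unit per year.
EOQ = √(2DS / H) = √(2 × 38,160 × 242 / 7.98).
= √(18,469,440 / 7.98) = √2,314,466.1654 ≈ 1521.337.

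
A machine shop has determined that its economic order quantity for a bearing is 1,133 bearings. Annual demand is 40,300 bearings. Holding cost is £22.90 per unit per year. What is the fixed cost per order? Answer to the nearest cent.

The basic EOQ model gives Q* = √(2DS/H); rearrange for the unknown.
From Q* = √(2DS/H): S = Q*²H / (2D) = 1,133² × 22.9 / (2 × 40,300) = 364.7206.

S ≈ £364.72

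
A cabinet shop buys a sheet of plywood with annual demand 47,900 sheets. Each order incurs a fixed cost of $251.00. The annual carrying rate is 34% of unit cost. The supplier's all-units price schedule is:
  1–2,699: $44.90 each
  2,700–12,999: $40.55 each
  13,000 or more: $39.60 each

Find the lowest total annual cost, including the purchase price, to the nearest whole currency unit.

Holding cost per unit per year at price C is H = 0.34·C.
Candidates are each tier's EOQ (if it falls in that tier) and each price-break quantity.
EOQ at $44.90 = 1255.0 (feasible in tier 1): TC = 47,900×$44.90 + (47,900/1255.0)×251 + (1255.0/2)×0.34×$44.90 = $2,169,869.41.
EOQ at $40.55 = 1320.6 < 2700, so use break Q=2700: TC = 47,900×$40.55 + (47,900/2700.0)×251 + (2700.0/2)×0.34×$40.55 = $1,965,410.38.
EOQ at $39.60 = 1336.4 < 13000, so use break Q=13000: TC = 47,900×$39.60 + (47,900/13000.0)×251 + (13000.0/2)×0.34×$39.60 = $1,985,280.84.
Lowest total cost among the candidates is at Q = 2700.0.

TC* ≈ $1,965,410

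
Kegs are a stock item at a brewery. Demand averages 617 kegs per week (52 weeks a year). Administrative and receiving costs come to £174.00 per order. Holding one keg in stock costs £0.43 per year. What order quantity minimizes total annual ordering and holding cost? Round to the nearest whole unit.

Q* ≈ 5,096 kegs

Annual demand D = 617 × 52 = 32,084.
EOQ = √(2DS / H) = √(2 × 32,084 × 174 / 0.43).
= √(11,165,232 / 0.43) = √25,965,655.814 ≈ 5095.651.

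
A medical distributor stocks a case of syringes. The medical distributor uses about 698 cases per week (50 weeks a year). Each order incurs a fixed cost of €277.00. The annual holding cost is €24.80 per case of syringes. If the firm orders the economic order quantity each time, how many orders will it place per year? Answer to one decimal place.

N ≈ 39.5 orders per year

Annual demand D = 698 × 50 = 34,900.
The optimal lot size = √(2DS/H) = √(2 × 34,900 × 277 / 24.8) ≈ 882.96.
Orders per year = D / Q* = 34,900 / 882.96 ≈ 39.526.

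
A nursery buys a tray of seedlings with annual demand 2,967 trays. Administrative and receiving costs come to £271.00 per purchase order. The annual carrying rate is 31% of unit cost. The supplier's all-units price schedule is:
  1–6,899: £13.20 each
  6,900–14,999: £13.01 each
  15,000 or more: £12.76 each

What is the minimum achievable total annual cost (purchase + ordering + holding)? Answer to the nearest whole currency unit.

Holding cost per unit per year at price C is H = 0.31·C.
Evaluate total cost at each tier's feasible EOQ or, if the EOQ is below the tier, at the tier's minimum quantity.
EOQ at £13.20 = 626.9 (feasible in tier 1): TC = 2,967×£13.20 + (2,967/626.9)×271 + (626.9/2)×0.31×£13.20 = £41,729.63.
EOQ at £13.01 = 631.4 < 6900, so use break Q=6900: TC = 2,967×£13.01 + (2,967/6900.0)×271 + (6900.0/2)×0.31×£13.01 = £52,631.39.
EOQ at £12.76 = 637.6 < 15000, so use break Q=15000: TC = 2,967×£12.76 + (2,967/15000.0)×271 + (15000.0/2)×0.31×£12.76 = £67,579.52.
Lowest total cost among the candidates is at Q = 626.9.

TC* ≈ £41,730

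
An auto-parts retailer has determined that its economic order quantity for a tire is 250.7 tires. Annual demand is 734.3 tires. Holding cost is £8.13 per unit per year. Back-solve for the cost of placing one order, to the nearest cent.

The basic EOQ model gives Q* = √(2DS/H); rearrange for the unknown.
From Q* = √(2DS/H): S = Q*²H / (2D) = 250.7² × 8.13 / (2 × 734.3) = 347.9331.

S ≈ £347.93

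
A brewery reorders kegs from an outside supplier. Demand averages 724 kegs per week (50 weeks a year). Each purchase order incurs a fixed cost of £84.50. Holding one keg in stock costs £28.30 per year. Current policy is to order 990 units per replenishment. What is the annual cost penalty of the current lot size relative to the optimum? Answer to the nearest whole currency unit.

Annual demand D = 724 × 50 = 36,200.
EOQ = √(2DS/H) = √(2 × 36,200 × 84.5 / 28.3) ≈ 464.95.
Cost at Q* = (D/Q*)S + (Q*/2)H = √(2DSH) ≈ £13,158.03.
Cost at Q = 990: (36,200/990)×84.5 + (990/2)×28.3 = £3,089.80 + £14,008.50 = £17,098.30.
Excess = £17,098.30 − £13,158.03 = £3,940.27.

Extra cost ≈ £3,940 per year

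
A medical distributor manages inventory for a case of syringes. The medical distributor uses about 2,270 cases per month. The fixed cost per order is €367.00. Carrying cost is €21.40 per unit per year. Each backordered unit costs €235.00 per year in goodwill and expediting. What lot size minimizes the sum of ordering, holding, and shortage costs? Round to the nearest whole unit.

Annual demand D = 2,270 × 12 = 27,240.
With planned backorders, Q* = √(2DS/H) · √((H+B)/B).
√(2DS/H) = √(2 × 27,240 × 367 / 21.4) = 966.595.
√((H+B)/B) = √((21.4+235)/235) = 1.0445.
Q* ≈ 1009.647.

Q* ≈ 1,010 cases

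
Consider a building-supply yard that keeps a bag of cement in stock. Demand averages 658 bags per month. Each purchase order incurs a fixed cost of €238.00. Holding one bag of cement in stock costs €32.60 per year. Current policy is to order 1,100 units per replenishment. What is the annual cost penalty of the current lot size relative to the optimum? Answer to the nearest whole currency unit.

Annual demand D = 658 × 12 = 7,896.
EOQ = √(2DS/H) = √(2 × 7,896 × 238 / 32.6) ≈ 339.55.
Cost at Q* = (D/Q*)S + (Q*/2)H = √(2DSH) ≈ €11,069.19.
Cost at Q = 1,100: (7,896/1,100)×238 + (1,100/2)×32.6 = €1,708.41 + €17,930.00 = €19,638.41.
Excess = €19,638.41 − €11,069.19 = €8,569.22.

Extra cost ≈ €8,569 per year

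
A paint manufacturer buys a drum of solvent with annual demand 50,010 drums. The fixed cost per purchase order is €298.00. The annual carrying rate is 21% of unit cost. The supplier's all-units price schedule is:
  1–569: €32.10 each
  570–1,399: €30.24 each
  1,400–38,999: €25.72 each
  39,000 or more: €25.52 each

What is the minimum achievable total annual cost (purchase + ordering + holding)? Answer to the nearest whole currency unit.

TC* ≈ €1,298,945

Holding cost per unit per year at price C is H = 0.21·C.
Candidates are each tier's EOQ (if it falls in that tier) and each price-break quantity.
Tier 1 (€32.10): EOQ = 2102.8 exceeds tier's upper bound 569, so this tier is dominated.
Tier 2 (€30.24): EOQ = 2166.5 exceeds tier's upper bound 1399, so this tier is dominated.
EOQ at €25.72 = 2349.1 (feasible in tier 3): TC = 50,010×€25.72 + (50,010/2349.1)×298 + (2349.1/2)×0.21×€25.72 = €1,298,945.30.
EOQ at €25.52 = 2358.3 < 39000, so use break Q=39000: TC = 50,010×€25.52 + (50,010/39000.0)×298 + (39000.0/2)×0.21×€25.52 = €1,381,141.73.
Lowest total cost among the candidates is at Q = 2349.1.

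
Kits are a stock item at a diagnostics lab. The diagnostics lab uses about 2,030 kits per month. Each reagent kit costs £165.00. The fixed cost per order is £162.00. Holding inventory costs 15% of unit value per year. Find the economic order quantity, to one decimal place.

Q* ≈ 564.7 kits

Annual demand D = 2,030 × 12 = 24,360.
Holding cost H = 0.15 × £165.00 = £24.7500 per unit per year.
EOQ = √(2DS / H) = √(2 × 24,360 × 162 / 24.75).
= √(7,892,640 / 24.75) = √318,894.5455 ≈ 564.707.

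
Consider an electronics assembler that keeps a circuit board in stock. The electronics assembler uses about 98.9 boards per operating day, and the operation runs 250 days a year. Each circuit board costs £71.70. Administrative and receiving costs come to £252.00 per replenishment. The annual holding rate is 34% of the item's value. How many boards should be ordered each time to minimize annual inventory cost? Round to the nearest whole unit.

Annual demand D = 98.9 × 250 = 24,725.
Holding cost H = 0.34 × £71.70 = £24.3780 per unit per year.
EOQ = √(2DS / H) = √(2 × 24,725 × 252 / 24.378).
= √(12,461,400 / 24.378) = √511,174.0094 ≈ 714.964.

Q* ≈ 715 boards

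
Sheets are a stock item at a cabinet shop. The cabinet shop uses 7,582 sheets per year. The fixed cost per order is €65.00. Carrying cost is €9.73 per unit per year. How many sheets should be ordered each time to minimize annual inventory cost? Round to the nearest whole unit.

Q* ≈ 318 sheets

EOQ = √(2DS / H) = √(2 × 7,582 × 65 / 9.73).
= √(985,660 / 9.73) = √101,301.1305 ≈ 318.278.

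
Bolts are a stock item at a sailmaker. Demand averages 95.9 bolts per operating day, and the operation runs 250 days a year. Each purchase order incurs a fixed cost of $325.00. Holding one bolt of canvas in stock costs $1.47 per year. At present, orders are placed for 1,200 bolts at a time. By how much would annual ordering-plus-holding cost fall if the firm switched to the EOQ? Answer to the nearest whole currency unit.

Annual demand D = 95.9 × 250 = 23,975.
EOQ = √(2DS/H) = √(2 × 23,975 × 325 / 1.47) ≈ 3255.95.
Cost at Q* = (D/Q*)S + (Q*/2)H = √(2DSH) ≈ $4,786.24.
Cost at Q = 1,200: (23,975/1,200)×325 + (1,200/2)×1.47 = $6,493.23 + $882.00 = $7,375.23.
Excess = $7,375.23 − $4,786.24 = $2,588.99.

Extra cost ≈ $2,589 per year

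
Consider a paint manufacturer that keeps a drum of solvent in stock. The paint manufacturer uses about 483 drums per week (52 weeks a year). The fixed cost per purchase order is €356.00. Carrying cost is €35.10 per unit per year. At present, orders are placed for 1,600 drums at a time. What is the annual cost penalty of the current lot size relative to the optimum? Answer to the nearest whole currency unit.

Extra cost ≈ €8,615 per year

Annual demand D = 483 × 52 = 25,116.
EOQ = √(2DS/H) = √(2 × 25,116 × 356 / 35.1) ≈ 713.78.
Cost at Q* = (D/Q*)S + (Q*/2)H = √(2DSH) ≈ €25,053.52.
Cost at Q = 1,600: (25,116/1,600)×356 + (1,600/2)×35.1 = €5,588.31 + €28,080.00 = €33,668.31.
Excess = €33,668.31 − €25,053.52 = €8,614.79.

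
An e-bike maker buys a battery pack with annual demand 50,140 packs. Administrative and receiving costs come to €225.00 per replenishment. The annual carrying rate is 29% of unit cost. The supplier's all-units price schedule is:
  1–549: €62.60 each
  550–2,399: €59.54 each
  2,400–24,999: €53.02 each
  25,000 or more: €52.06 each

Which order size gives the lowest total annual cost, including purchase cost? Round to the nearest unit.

Q* ≈ 2,400 packs

Holding cost per unit per year at price C is H = 0.29·C.
Evaluate total cost at each tier's feasible EOQ or, if the EOQ is below the tier, at the tier's minimum quantity.
Tier 1 (€62.60): EOQ = 1114.8 exceeds tier's upper bound 549, so this tier is dominated.
EOQ at €59.54 = 1143.1 (feasible in tier 2): TC = 50,140×€59.54 + (50,140/1143.1)×225 + (1143.1/2)×0.29×€59.54 = €3,005,073.54.
EOQ at €53.02 = 1211.4 < 2400, so use break Q=2400: TC = 50,140×€53.02 + (50,140/2400.0)×225 + (2400.0/2)×0.29×€53.02 = €2,681,574.39.
EOQ at €52.06 = 1222.5 < 25000, so use break Q=25000: TC = 50,140×€52.06 + (50,140/25000.0)×225 + (25000.0/2)×0.29×€52.06 = €2,799,457.16.
Lowest total cost is €2,681,574.39 at Q = 2400.0.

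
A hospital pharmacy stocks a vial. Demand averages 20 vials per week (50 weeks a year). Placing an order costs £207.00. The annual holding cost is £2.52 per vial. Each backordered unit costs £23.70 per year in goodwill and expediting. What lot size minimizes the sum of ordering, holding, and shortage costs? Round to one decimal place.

Annual demand D = 20 × 50 = 1,000.
With planned backorders, Q* = √(2DS/H) · √((H+B)/B).
√(2DS/H) = √(2 × 1,000 × 207 / 2.52) = 405.322.
√((H+B)/B) = √((2.52+23.7)/23.7) = 1.0518.
Q* ≈ 426.326.

Q* ≈ 426.3 vials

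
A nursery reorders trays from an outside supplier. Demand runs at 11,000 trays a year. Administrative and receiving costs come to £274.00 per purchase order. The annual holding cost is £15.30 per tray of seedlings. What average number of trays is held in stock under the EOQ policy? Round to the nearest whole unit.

Q* = √(2DS/H) = √(2 × 11,000 × 274 / 15.3) ≈ 627.68.
Average inventory = Q*/2 ≈ 627.68 / 2 = 313.842.

Average inventory ≈ 314 trays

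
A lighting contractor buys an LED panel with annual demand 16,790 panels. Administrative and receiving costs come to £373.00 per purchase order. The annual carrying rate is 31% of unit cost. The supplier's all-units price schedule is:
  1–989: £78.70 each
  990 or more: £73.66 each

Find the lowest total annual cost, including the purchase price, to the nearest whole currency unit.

TC* ≈ £1,254,380

Holding cost per unit per year at price C is H = 0.31·C.
For each price level, check whether its EOQ is feasible; otherwise the best quantity at that price is the breakpoint.
EOQ at £78.70 = 716.5 (feasible in tier 1): TC = 16,790×£78.70 + (16,790/716.5)×373 + (716.5/2)×0.31×£78.70 = £1,338,853.87.
EOQ at £73.66 = 740.6 < 990, so use break Q=990: TC = 16,790×£73.66 + (16,790/990.0)×373 + (990.0/2)×0.31×£73.66 = £1,254,380.46.
Lowest total cost among the candidates is at Q = 990.0.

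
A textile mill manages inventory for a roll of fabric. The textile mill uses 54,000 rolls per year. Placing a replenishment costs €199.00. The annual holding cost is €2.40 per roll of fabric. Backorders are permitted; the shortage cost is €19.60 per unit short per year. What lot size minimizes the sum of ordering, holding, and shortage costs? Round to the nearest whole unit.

With planned backorders, Q* = √(2DS/H) · √((H+B)/B).
√(2DS/H) = √(2 × 54,000 × 199 / 2.4) = 2992.491.
√((H+B)/B) = √((2.4+19.6)/19.6) = 1.0595.
Q* ≈ 3170.415.

Q* ≈ 3,170 rolls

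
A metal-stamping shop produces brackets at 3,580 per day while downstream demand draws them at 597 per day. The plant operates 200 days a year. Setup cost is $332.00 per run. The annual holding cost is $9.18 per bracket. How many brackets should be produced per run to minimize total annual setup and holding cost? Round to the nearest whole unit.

Annual demand D = 597 × 200 = 119,400.
Production build-up factor (1 − d/p) = 1 − 597/3,580 = 0.8332.
Q* = √(2DS / (H(1 − d/p))) = √(2 × 119,400 × 332 / (9.18 × 0.8332)).
= √(79,281,600 / 7.6491) ≈ 3219.436.

Q* ≈ 3,219 brackets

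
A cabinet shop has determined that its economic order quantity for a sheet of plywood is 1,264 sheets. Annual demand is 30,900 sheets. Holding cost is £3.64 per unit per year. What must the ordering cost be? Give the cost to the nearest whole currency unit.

S ≈ £94

Invert the EOQ relation Q*² = 2DS/H.
From Q* = √(2DS/H): S = Q*²H / (2D) = 1,264² × 3.64 / (2 × 30,900) = 94.1038.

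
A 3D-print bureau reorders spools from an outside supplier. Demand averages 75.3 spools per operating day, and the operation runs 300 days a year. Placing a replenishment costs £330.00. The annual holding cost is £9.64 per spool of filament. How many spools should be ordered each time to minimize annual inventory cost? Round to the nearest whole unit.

Annual demand D = 75.3 × 300 = 22,590.
EOQ = √(2DS / H) = √(2 × 22,590 × 330 / 9.64).
= √(14,909,400 / 9.64) = √1,546,618.2573 ≈ 1243.631.

Q* ≈ 1,244 spools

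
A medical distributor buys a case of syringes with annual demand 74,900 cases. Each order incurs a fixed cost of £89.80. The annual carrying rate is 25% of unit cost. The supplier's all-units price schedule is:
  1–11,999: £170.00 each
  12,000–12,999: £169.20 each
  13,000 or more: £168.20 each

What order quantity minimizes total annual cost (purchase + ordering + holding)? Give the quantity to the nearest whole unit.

Holding cost per unit per year at price C is H = 0.25·C.
Evaluate total cost at each tier's feasible EOQ or, if the EOQ is below the tier, at the tier's minimum quantity.
EOQ at £170.00 = 562.6 (feasible in tier 1): TC = 74,900×£170.00 + (74,900/562.6)×89.8 + (562.6/2)×0.25×£170.00 = £12,756,910.49.
EOQ at £169.20 = 563.9 < 12000, so use break Q=12000: TC = 74,900×£169.20 + (74,900/12000.0)×89.8 + (12000.0/2)×0.25×£169.20 = £12,927,440.50.
EOQ at £168.20 = 565.6 < 13000, so use break Q=13000: TC = 74,900×£168.20 + (74,900/13000.0)×89.8 + (13000.0/2)×0.25×£168.20 = £12,872,022.39.
Lowest total cost is £12,756,910.49 at Q = 562.6.

Q* ≈ 563 cases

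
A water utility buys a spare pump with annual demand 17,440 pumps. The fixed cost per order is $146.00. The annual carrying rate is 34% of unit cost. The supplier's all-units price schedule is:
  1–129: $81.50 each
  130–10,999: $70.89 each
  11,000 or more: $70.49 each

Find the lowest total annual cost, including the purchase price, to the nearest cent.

TC* ≈ $1,247,400.50

Holding cost per unit per year at price C is H = 0.34·C.
Candidates are each tier's EOQ (if it falls in that tier) and each price-break quantity.
Tier 1 ($81.50): EOQ = 428.7 exceeds tier's upper bound 129, so this tier is dominated.
EOQ at $70.89 = 459.7 (feasible in tier 2): TC = 17,440×$70.89 + (17,440/459.7)×146 + (459.7/2)×0.34×$70.89 = $1,247,400.50.
EOQ at $70.49 = 461.0 < 11000, so use break Q=11000: TC = 17,440×$70.49 + (17,440/11000.0)×146 + (11000.0/2)×0.34×$70.49 = $1,361,393.38.
Lowest total cost among the candidates is at Q = 459.7.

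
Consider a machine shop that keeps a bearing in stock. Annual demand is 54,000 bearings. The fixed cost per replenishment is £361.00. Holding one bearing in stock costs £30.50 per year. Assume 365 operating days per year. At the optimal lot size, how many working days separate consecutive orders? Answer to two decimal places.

The optimal lot size = √(2DS/H) = √(2 × 54,000 × 361 / 30.5) ≈ 1130.62.
Cycle time = Q*/D × 365 = 1130.62 / 54,000 × 365 ≈ 7.642 days.

T ≈ 7.64 days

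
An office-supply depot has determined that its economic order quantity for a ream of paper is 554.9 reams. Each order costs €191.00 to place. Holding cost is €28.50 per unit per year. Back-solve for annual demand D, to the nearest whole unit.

The basic EOQ model gives Q* = √(2DS/H); rearrange for the unknown.
From Q* = √(2DS/H): D = Q*²H / (2S) = 554.9² × 28.5 / (2 × 191) = 22972.642.

D ≈ 22,973 reams per year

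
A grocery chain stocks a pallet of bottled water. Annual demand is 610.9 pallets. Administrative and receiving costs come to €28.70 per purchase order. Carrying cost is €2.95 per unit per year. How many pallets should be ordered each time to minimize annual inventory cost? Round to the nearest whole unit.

Q* ≈ 109 pallets

EOQ = √(2DS / H) = √(2 × 610.9 × 28.7 / 2.95).
= √(35,065.66 / 2.95) = √11,886.6644 ≈ 109.026.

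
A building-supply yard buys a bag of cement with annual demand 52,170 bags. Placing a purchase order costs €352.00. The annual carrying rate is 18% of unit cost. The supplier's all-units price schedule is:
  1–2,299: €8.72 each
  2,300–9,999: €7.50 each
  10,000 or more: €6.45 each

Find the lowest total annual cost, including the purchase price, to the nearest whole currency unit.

TC* ≈ €344,138

Holding cost per unit per year at price C is H = 0.18·C.
Candidates are each tier's EOQ (if it falls in that tier) and each price-break quantity.
Tier 1 (€8.72): EOQ = 4837.3 exceeds tier's upper bound 2299, so this tier is dominated.
EOQ at €7.50 = 5215.9 (feasible in tier 2): TC = 52,170×€7.50 + (52,170/5215.9)×352 + (5215.9/2)×0.18×€7.50 = €398,316.47.
EOQ at €6.45 = 5624.5 < 10000, so use break Q=10000: TC = 52,170×€6.45 + (52,170/10000.0)×352 + (10000.0/2)×0.18×€6.45 = €344,137.88.
Lowest total cost among the candidates is at Q = 10000.0.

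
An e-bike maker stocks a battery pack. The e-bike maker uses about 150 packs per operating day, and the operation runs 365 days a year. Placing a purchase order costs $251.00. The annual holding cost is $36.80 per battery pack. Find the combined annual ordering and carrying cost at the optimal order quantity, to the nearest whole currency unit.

TC* ≈ $31,803

Annual demand D = 150 × 365 = 54,750.
EOQ = √(2DS/H) = √(2 × 54,750 × 251 / 36.8) ≈ 864.21.
At Q*, ordering cost (D/Q*)S equals holding cost (Q*/2)H, each = √(DSH/2).
Minimum total = √(2DSH) = √(2 × 54,750 × 251 × 36.8) ≈ 31802.981.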